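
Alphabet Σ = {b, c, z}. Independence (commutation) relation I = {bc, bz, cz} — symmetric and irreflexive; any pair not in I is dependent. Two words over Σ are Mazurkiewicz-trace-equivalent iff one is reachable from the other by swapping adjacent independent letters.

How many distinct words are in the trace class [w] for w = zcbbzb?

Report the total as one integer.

0(z) covers ∅
1(c) covers ∅
2(b) covers ∅
3(b) covers 2:b
4(z) covers 0:z
5(b) covers 3:b
floor of heap: 0:z, 1:c, 2:b
completions by unplaced set U, small U first (add the entries for U minus each lowest piece of U):
  |U|=1: {1}:1  {4}:1  {5}:1
  |U|=2: {0,4}:1  {1,4}:2  {1,5}:2  {3,5}:1  {4,5}:2
  |U|=3: {0,1,4}:3  {0,4,5}:3  {1,3,5}:3  {1,4,5}:6  {2,3,5}:1  {3,4,5}:3
  |U|=4: {0,1,4,5}:12  {0,3,4,5}:6  {1,2,3,5}:4  {1,3,4,5}:12  {2,3,4,5}:4
  start at 0(z): 20
  start at 1(c): 10
  start at 2(b): 30
sum over floor = 60

60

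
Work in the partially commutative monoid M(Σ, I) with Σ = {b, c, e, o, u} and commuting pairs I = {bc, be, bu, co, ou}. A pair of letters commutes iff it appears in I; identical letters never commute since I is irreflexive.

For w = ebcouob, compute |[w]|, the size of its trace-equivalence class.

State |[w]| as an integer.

0(e) covers ∅
1(b) covers ∅
2(c) covers 0:e
3(o) covers 0:e, 1:b
4(u) covers 2:c
5(o) covers 3:o
6(b) covers 5:o
floor of heap: 0:e, 1:b
completions by unplaced set U, small U first (add the entries for U minus each lowest piece of U):
  |U|=1: {4}:1  {6}:1
  |U|=2: {2,4}:1  {4,6}:2  {5,6}:1
  |U|=3: {2,4,6}:3  {3,5,6}:1  {4,5,6}:3
  |U|=4: {1,3,5,6}:1  {2,4,5,6}:6  {3,4,5,6}:4
  |U|=5: {1,3,4,5,6}:5  {2,3,4,5,6}:10
  start at 0(e): 15
  start at 1(b): 10
sum over floor = 25

25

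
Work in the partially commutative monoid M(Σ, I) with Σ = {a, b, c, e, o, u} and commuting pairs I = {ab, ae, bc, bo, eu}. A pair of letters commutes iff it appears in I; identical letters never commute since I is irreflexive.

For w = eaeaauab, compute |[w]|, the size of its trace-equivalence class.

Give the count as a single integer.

36

drop 0:e onto floor
drop 1:a onto floor
drop 2:e onto {0:e}
drop 3:a onto {1:a}
drop 4:a onto {3:a}
drop 5:u onto {4:a}
drop 6:a onto {5:u}
drop 7:b onto {2:e, 5:u}
ground layer = {0:e, 1:a}
drop-orders for the pieces not yet dropped (sum over which currently-grounded one goes next):
  1 to go: {6} 1  {7} 1
  2 to go: {2,7} 1  {6,7} 2
  3 to go: {0,2,7} 1  {2,6,7} 3  {5,6,7} 2
  4 to go: {0,2,6,7} 4  {2,5,6,7} 5  {4,5,6,7} 2
  5 to go: {0,2,5,6,7} 9  {2,4,5,6,7} 7  {3,4,5,6,7} 2
  6 to go: {0,2,4,5,6,7} 16  {1,3,4,5,6,7} 2  {2,3,4,5,6,7} 9
  if 0:e drops first: 11 orders
  if 1:a drops first: 25 orders
heap linearizations: 36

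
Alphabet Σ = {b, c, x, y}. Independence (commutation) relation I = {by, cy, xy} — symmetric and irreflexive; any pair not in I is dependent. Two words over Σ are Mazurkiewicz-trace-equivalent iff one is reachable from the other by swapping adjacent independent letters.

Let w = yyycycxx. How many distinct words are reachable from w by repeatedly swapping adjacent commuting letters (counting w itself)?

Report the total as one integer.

70

piece 0:y — minimal
piece 1:y rests on {0:y}
piece 2:y rests on {1:y}
piece 3:c — minimal
piece 4:y rests on {2:y}
piece 5:c rests on {3:c}
piece 6:x rests on {5:c}
piece 7:x rests on {6:x}
minimal pieces: {0:y, 3:c}
ways to finish when only these pieces remain (= sum over removing one remaining piece with nothing left below it):
  1 left: {4}→1  {7}→1
  2 left: {2,4}→1  {4,7}→2  {6,7}→1
  3 left: {1,2,4}→1  {2,4,7}→3  {4,6,7}→3  {5,6,7}→1
  4 left: {0,1,2,4}→1  {1,2,4,7}→4  {2,4,6,7}→6  {3,5,6,7}→1  {4,5,6,7}→4
  5 left: {0,1,2,4,7}→5  {1,2,4,6,7}→10  {2,4,5,6,7}→10  {3,4,5,6,7}→5
  6 left: {0,1,2,4,6,7}→15  {1,2,4,5,6,7}→20  {2,3,4,5,6,7}→15
  placing 0:y first → 35 extensions
  placing 3:c first → 35 extensions
total linear extensions = 70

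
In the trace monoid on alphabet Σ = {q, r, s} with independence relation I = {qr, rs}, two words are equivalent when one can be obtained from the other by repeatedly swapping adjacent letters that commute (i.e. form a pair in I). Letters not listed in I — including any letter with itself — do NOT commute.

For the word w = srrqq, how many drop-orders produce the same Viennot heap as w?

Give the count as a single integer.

drop 0:s onto floor
drop 1:r onto floor
drop 2:r onto {1:r}
drop 3:q onto {0:s}
drop 4:q onto {3:q}
ground layer = {0:s, 1:r}
drop-orders for the pieces not yet dropped (sum over which currently-grounded one goes next):
  1 to go: {2} 1  {4} 1
  2 to go: {1,2} 1  {2,4} 2  {3,4} 1
  3 to go: {0,3,4} 1  {1,2,4} 3  {2,3,4} 3
  if 0:s drops first: 6 orders
  if 1:r drops first: 4 orders
heap linearizations: 10

10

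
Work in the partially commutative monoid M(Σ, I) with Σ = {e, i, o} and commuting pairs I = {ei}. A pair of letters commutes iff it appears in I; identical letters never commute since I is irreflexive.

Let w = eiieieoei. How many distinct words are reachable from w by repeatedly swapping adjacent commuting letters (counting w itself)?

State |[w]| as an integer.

40

0(e) covers ∅
1(i) covers ∅
2(i) covers 1:i
3(e) covers 0:e
4(i) covers 2:i
5(e) covers 3:e
6(o) covers 4:i, 5:e
7(e) covers 6:o
8(i) covers 6:o
floor of heap: 0:e, 1:i
completions by unplaced set U, small U first (add the entries for U minus each lowest piece of U):
  |U|=1: {7}:1  {8}:1
  |U|=2: {7,8}:2
  |U|=3: {6,7,8}:2
  |U|=4: {4,6,7,8}:2  {5,6,7,8}:2
  |U|=5: {2,4,6,7,8}:2  {3,5,6,7,8}:2  {4,5,6,7,8}:4
  |U|=6: {0,3,5,6,7,8}:2  {1,2,4,6,7,8}:2  {2,4,5,6,7,8}:6  {3,4,5,6,7,8}:6
  |U|=7: {0,3,4,5,6,7,8}:8  {1,2,4,5,6,7,8}:8  {2,3,4,5,6,7,8}:12
  start at 0(e): 20
  start at 1(i): 20
sum over floor = 40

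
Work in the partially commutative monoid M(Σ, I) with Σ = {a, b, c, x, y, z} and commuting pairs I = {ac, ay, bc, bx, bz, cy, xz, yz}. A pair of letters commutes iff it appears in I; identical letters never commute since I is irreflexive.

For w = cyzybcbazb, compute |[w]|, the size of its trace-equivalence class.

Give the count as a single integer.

0(c) covers ∅
1(y) covers ∅
2(z) covers 0:c
3(y) covers 1:y
4(b) covers 3:y
5(c) covers 2:z
6(b) covers 4:b
7(a) covers 2:z, 6:b
8(z) covers 5:c, 7:a
9(b) covers 7:a
floor of heap: 0:c, 1:y
completions by unplaced set U, small U first (add the entries for U minus each lowest piece of U):
  |U|=1: {8}:1  {9}:1
  |U|=2: {5,8}:1  {8,9}:2
  |U|=3: {5,8,9}:3  {7,8,9}:2
  |U|=4: {5,7,8,9}:5  {6,7,8,9}:2
  |U|=5: {2,5,7,8,9}:5  {4,6,7,8,9}:2  {5,6,7,8,9}:7
  |U|=6: {0,2,5,7,8,9}:5  {2,5,6,7,8,9}:12  {3,4,6,7,8,9}:2  {4,5,6,7,8,9}:9
  |U|=7: {0,2,5,6,7,8,9}:17  {1,3,4,6,7,8,9}:2  {2,4,5,6,7,8,9}:21  {3,4,5,6,7,8,9}:11
  |U|=8: {0,2,4,5,6,7,8,9}:38  {1,3,4,5,6,7,8,9}:13  {2,3,4,5,6,7,8,9}:32
  start at 0(c): 45
  start at 1(y): 70
sum over floor = 115

115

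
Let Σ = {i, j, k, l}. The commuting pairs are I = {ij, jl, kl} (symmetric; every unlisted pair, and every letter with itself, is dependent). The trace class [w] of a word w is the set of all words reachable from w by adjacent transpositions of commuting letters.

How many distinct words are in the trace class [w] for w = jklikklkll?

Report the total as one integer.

60

drop 0:j onto floor
drop 1:k onto {0:j}
drop 2:l onto floor
drop 3:i onto {1:k, 2:l}
drop 4:k onto {3:i}
drop 5:k onto {4:k}
drop 6:l onto {3:i}
drop 7:k onto {5:k}
drop 8:l onto {6:l}
drop 9:l onto {8:l}
ground layer = {0:j, 2:l}
drop-orders for the pieces not yet dropped (sum over which currently-grounded one goes next):
  1 to go: {7} 1  {9} 1
  2 to go: {5,7} 1  {7,9} 2  {8,9} 1
  3 to go: {4,5,7} 1  {5,7,9} 3  {6,8,9} 1  {7,8,9} 3
  4 to go: {4,5,7,9} 4  {5,7,8,9} 6  {6,7,8,9} 4
  5 to go: {4,5,7,8,9} 10  {5,6,7,8,9} 10
  6 to go: {4,5,6,7,8,9} 20
  7 to go: {3,4,5,6,7,8,9} 20
  8 to go: {1,3,4,5,6,7,8,9} 20  {2,3,4,5,6,7,8,9} 20
  if 0:j drops first: 40 orders
  if 2:l drops first: 20 orders
heap linearizations: 60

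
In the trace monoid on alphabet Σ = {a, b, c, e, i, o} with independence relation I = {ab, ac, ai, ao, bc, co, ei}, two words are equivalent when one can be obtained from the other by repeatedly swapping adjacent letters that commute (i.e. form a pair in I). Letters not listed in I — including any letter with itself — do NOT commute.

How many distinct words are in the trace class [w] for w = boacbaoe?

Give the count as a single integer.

#0=b has no predecessor
#1=o depends on [0:b]
#2=a has no predecessor
#3=c has no predecessor
#4=b depends on [1:o]
#5=a depends on [2:a]
#6=o depends on [4:b]
#7=e depends on [3:c, 5:a, 6:o]
sources: [0:b, 2:a, 3:c]
N(rest) = Σ N(rest − s) over sources s of rest; N(one piece) = 1:
  size 1 → [7]=1
  size 2 → [3,7]=1  [5,7]=1  [6,7]=1
  size 3 → [2,5,7]=1  [3,5,7]=2  [3,6,7]=2  [4,6,7]=1  [5,6,7]=2
  size 4 → [1,4,6,7]=1  [2,3,5,7]=3  [2,5,6,7]=3  [3,4,6,7]=3  [3,5,6,7]=6  [4,5,6,7]=3
  size 5 → [0,1,4,6,7]=1  [1,3,4,6,7]=4  [1,4,5,6,7]=4  [2,3,5,6,7]=12  [2,4,5,6,7]=6  [3,4,5,6,7]=12
  size 6 → [0,1,3,4,6,7]=5  [0,1,4,5,6,7]=5  [1,2,4,5,6,7]=10  [1,3,4,5,6,7]=20  [2,3,4,5,6,7]=30
  first=0(b) contributes 60
  first=2(a) contributes 30
  first=3(c) contributes 15
|[w]| = 105

105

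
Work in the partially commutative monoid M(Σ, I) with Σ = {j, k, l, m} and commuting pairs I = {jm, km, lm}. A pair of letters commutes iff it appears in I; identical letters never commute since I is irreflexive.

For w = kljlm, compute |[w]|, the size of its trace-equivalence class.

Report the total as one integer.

5

#0=k has no predecessor
#1=l depends on [0:k]
#2=j depends on [1:l]
#3=l depends on [2:j]
#4=m has no predecessor
sources: [0:k, 4:m]
N(rest) = Σ N(rest − s) over sources s of rest; N(one piece) = 1:
  size 1 → [3]=1  [4]=1
  size 2 → [2,3]=1  [3,4]=2
  size 3 → [1,2,3]=1  [2,3,4]=3
  first=0(k) contributes 4
  first=4(m) contributes 1
|[w]| = 5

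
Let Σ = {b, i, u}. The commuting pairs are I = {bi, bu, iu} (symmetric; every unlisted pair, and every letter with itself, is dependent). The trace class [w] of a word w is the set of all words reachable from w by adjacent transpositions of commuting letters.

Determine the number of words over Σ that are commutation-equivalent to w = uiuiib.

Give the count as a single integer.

#0=u has no predecessor
#1=i has no predecessor
#2=u depends on [0:u]
#3=i depends on [1:i]
#4=i depends on [3:i]
#5=b has no predecessor
sources: [0:u, 1:i, 5:b]
N(rest) = Σ N(rest − s) over sources s of rest; N(one piece) = 1:
  size 1 → [2]=1  [4]=1  [5]=1
  size 2 → [0,2]=1  [2,4]=2  [2,5]=2  [3,4]=1  [4,5]=2
  size 3 → [0,2,4]=3  [0,2,5]=3  [1,3,4]=1  [2,3,4]=3  [2,4,5]=6  [3,4,5]=3
  size 4 → [0,2,3,4]=6  [0,2,4,5]=12  [1,2,3,4]=4  [1,3,4,5]=4  [2,3,4,5]=12
  first=0(u) contributes 20
  first=1(i) contributes 30
  first=5(b) contributes 10
|[w]| = 60

60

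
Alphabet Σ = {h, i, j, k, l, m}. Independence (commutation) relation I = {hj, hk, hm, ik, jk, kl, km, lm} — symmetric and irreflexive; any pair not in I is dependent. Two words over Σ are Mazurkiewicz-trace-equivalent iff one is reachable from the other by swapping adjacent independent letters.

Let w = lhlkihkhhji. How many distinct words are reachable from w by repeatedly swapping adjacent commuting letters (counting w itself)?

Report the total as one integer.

0(l) covers ∅
1(h) covers 0:l
2(l) covers 1:h
3(k) covers ∅
4(i) covers 2:l
5(h) covers 4:i
6(k) covers 3:k
7(h) covers 5:h
8(h) covers 7:h
9(j) covers 4:i
10(i) covers 8:h, 9:j
floor of heap: 0:l, 3:k
completions by unplaced set U, small U first (add the entries for U minus each lowest piece of U):
  |U|=1: {6}:1  {10}:1
  |U|=2: {3,6}:1  {6,10}:2  {8,10}:1  {9,10}:1
  |U|=3: {3,6,10}:3  {6,8,10}:3  {6,9,10}:3  {7,8,10}:1  {8,9,10}:2
  |U|=4: {3,6,8,10}:6  {3,6,9,10}:6  {5,7,8,10}:1  {6,7,8,10}:4  {6,8,9,10}:8  {7,8,9,10}:3
  |U|=5: {3,6,7,8,10}:10  {3,6,8,9,10}:20  {5,6,7,8,10}:5  {5,7,8,9,10}:4  {6,7,8,9,10}:15
  |U|=6: {3,5,6,7,8,10}:15  {3,6,7,8,9,10}:45  {4,5,7,8,9,10}:4  {5,6,7,8,9,10}:24
  |U|=7: {2,4,5,7,8,9,10}:4  {3,5,6,7,8,9,10}:84  {4,5,6,7,8,9,10}:28
  |U|=8: {1,2,4,5,7,8,9,10}:4  {2,4,5,6,7,8,9,10}:32  {3,4,5,6,7,8,9,10}:112
  |U|=9: {0,1,2,4,5,7,8,9,10}:4  {1,2,4,5,6,7,8,9,10}:36  {2,3,4,5,6,7,8,9,10}:144
  start at 0(l): 180
  start at 3(k): 40
sum over floor = 220

220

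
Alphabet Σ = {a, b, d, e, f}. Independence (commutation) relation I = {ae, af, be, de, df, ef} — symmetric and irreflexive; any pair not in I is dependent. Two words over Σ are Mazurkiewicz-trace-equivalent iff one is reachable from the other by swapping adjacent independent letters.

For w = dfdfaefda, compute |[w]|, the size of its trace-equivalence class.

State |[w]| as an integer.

0(d) covers ∅
1(f) covers ∅
2(d) covers 0:d
3(f) covers 1:f
4(a) covers 2:d
5(e) covers ∅
6(f) covers 3:f
7(d) covers 4:a
8(a) covers 7:d
floor of heap: 0:d, 1:f, 5:e
completions by unplaced set U, small U first (add the entries for U minus each lowest piece of U):
  |U|=1: {5}:1  {6}:1  {8}:1
  |U|=2: {3,6}:1  {5,6}:2  {5,8}:2  {6,8}:2  {7,8}:1
  |U|=3: {1,3,6}:1  {3,5,6}:3  {3,6,8}:3  {4,7,8}:1  {5,6,8}:6  {5,7,8}:3  {6,7,8}:3
  |U|=4: {1,3,5,6}:4  {1,3,6,8}:4  {2,4,7,8}:1  {3,5,6,8}:12  {3,6,7,8}:6  {4,5,7,8}:4  {4,6,7,8}:4  {5,6,7,8}:12
  |U|=5: {0,2,4,7,8}:1  {1,3,5,6,8}:20  {1,3,6,7,8}:10  {2,4,5,7,8}:5  {2,4,6,7,8}:5  {3,4,6,7,8}:10  {3,5,6,7,8}:30  {4,5,6,7,8}:20
  |U|=6: {0,2,4,5,7,8}:6  {0,2,4,6,7,8}:6  {1,3,4,6,7,8}:20  {1,3,5,6,7,8}:60  {2,3,4,6,7,8}:15  {2,4,5,6,7,8}:30  {3,4,5,6,7,8}:60
  |U|=7: {0,2,3,4,6,7,8}:21  {0,2,4,5,6,7,8}:42  {1,2,3,4,6,7,8}:35  {1,3,4,5,6,7,8}:140  {2,3,4,5,6,7,8}:105
  start at 0(d): 280
  start at 1(f): 168
  start at 5(e): 56
sum over floor = 504

504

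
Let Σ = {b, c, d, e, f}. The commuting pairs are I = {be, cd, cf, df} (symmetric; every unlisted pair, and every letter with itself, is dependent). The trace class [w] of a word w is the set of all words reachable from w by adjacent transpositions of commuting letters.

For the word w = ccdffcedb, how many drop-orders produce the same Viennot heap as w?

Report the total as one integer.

#0=c has no predecessor
#1=c depends on [0:c]
#2=d has no predecessor
#3=f has no predecessor
#4=f depends on [3:f]
#5=c depends on [1:c]
#6=e depends on [2:d, 4:f, 5:c]
#7=d depends on [6:e]
#8=b depends on [7:d]
sources: [0:c, 2:d, 3:f]
N(rest) = Σ N(rest − s) over sources s of rest; N(one piece) = 1:
  size 1 → [8]=1
  size 2 → [7,8]=1
  size 3 → [6,7,8]=1
  size 4 → [2,6,7,8]=1  [4,6,7,8]=1  [5,6,7,8]=1
  size 5 → [1,5,6,7,8]=1  [2,4,6,7,8]=2  [2,5,6,7,8]=2  [3,4,6,7,8]=1  [4,5,6,7,8]=2
  size 6 → [0,1,5,6,7,8]=1  [1,2,5,6,7,8]=3  [1,4,5,6,7,8]=3  [2,3,4,6,7,8]=3  [2,4,5,6,7,8]=6  [3,4,5,6,7,8]=3
  size 7 → [0,1,2,5,6,7,8]=4  [0,1,4,5,6,7,8]=4  [1,2,4,5,6,7,8]=12  [1,3,4,5,6,7,8]=6  [2,3,4,5,6,7,8]=12
  first=0(c) contributes 30
  first=2(d) contributes 10
  first=3(f) contributes 20
|[w]| = 60

60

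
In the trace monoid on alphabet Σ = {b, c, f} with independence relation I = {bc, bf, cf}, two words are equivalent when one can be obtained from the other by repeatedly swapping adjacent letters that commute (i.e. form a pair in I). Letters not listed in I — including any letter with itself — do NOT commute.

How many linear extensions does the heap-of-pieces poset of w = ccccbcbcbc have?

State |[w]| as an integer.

#0=c has no predecessor
#1=c depends on [0:c]
#2=c depends on [1:c]
#3=c depends on [2:c]
#4=b has no predecessor
#5=c depends on [3:c]
#6=b depends on [4:b]
#7=c depends on [5:c]
#8=b depends on [6:b]
#9=c depends on [7:c]
sources: [0:c, 4:b]
N(rest) = Σ N(rest − s) over sources s of rest; N(one piece) = 1:
  size 1 → [8]=1  [9]=1
  size 2 → [6,8]=1  [7,9]=1  [8,9]=2
  size 3 → [4,6,8]=1  [5,7,9]=1  [6,8,9]=3  [7,8,9]=3
  size 4 → [3,5,7,9]=1  [4,6,8,9]=4  [5,7,8,9]=4  [6,7,8,9]=6
  size 5 → [2,3,5,7,9]=1  [3,5,7,8,9]=5  [4,6,7,8,9]=10  [5,6,7,8,9]=10
  size 6 → [1,2,3,5,7,9]=1  [2,3,5,7,8,9]=6  [3,5,6,7,8,9]=15  [4,5,6,7,8,9]=20
  size 7 → [0,1,2,3,5,7,9]=1  [1,2,3,5,7,8,9]=7  [2,3,5,6,7,8,9]=21  [3,4,5,6,7,8,9]=35
  size 8 → [0,1,2,3,5,7,8,9]=8  [1,2,3,5,6,7,8,9]=28  [2,3,4,5,6,7,8,9]=56
  first=0(c) contributes 84
  first=4(b) contributes 36
|[w]| = 120

120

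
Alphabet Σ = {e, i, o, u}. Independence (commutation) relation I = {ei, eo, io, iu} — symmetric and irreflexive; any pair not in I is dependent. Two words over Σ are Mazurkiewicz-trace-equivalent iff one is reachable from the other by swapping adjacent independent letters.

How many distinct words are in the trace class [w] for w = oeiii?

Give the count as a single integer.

#0=o has no predecessor
#1=e has no predecessor
#2=i has no predecessor
#3=i depends on [2:i]
#4=i depends on [3:i]
sources: [0:o, 1:e, 2:i]
N(rest) = Σ N(rest − s) over sources s of rest; N(one piece) = 1:
  size 1 → [0]=1  [1]=1  [4]=1
  size 2 → [0,1]=2  [0,4]=2  [1,4]=2  [3,4]=1
  size 3 → [0,1,4]=6  [0,3,4]=3  [1,3,4]=3  [2,3,4]=1
  first=0(o) contributes 4
  first=1(e) contributes 4
  first=2(i) contributes 12
|[w]| = 20

20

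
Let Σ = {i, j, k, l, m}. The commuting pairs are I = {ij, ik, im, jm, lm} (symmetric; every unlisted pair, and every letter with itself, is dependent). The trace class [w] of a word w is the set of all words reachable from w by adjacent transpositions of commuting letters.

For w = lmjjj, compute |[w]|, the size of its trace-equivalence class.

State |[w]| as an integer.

5

drop 0:l onto floor
drop 1:m onto floor
drop 2:j onto {0:l}
drop 3:j onto {2:j}
drop 4:j onto {3:j}
ground layer = {0:l, 1:m}
drop-orders for the pieces not yet dropped (sum over which currently-grounded one goes next):
  1 to go: {1} 1  {4} 1
  2 to go: {1,4} 2  {3,4} 1
  3 to go: {1,3,4} 3  {2,3,4} 1
  if 0:l drops first: 4 orders
  if 1:m drops first: 1 orders
heap linearizations: 5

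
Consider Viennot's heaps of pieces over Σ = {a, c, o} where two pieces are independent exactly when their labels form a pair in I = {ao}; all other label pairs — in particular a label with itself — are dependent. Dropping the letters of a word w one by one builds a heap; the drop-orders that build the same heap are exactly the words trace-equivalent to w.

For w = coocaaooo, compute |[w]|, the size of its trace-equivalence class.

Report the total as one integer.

#0=c has no predecessor
#1=o depends on [0:c]
#2=o depends on [1:o]
#3=c depends on [2:o]
#4=a depends on [3:c]
#5=a depends on [4:a]
#6=o depends on [3:c]
#7=o depends on [6:o]
#8=o depends on [7:o]
sources: [0:c]
N(rest) = Σ N(rest − s) over sources s of rest; N(one piece) = 1:
  size 1 → [5]=1  [8]=1
  size 2 → [4,5]=1  [5,8]=2  [7,8]=1
  size 3 → [4,5,8]=3  [5,7,8]=3  [6,7,8]=1
  size 4 → [4,5,7,8]=6  [5,6,7,8]=4
  size 5 → [4,5,6,7,8]=10
  size 6 → [3,4,5,6,7,8]=10
  size 7 → [2,3,4,5,6,7,8]=10
  first=0(c) contributes 10

10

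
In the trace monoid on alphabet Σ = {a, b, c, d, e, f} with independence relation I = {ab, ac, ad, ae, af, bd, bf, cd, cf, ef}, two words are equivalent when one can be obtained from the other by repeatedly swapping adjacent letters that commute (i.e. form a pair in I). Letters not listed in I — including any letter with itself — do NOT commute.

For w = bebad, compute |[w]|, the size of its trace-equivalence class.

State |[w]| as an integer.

#0=b has no predecessor
#1=e depends on [0:b]
#2=b depends on [1:e]
#3=a has no predecessor
#4=d depends on [1:e]
sources: [0:b, 3:a]
N(rest) = Σ N(rest − s) over sources s of rest; N(one piece) = 1:
  size 1 → [2]=1  [3]=1  [4]=1
  size 2 → [2,3]=2  [2,4]=2  [3,4]=2
  size 3 → [1,2,4]=2  [2,3,4]=6
  first=0(b) contributes 8
  first=3(a) contributes 2
|[w]| = 10

10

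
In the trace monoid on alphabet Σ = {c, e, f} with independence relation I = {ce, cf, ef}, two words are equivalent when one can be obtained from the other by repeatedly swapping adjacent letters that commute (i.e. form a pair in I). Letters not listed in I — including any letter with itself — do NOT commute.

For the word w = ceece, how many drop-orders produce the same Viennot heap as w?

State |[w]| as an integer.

10

drop 0:c onto floor
drop 1:e onto floor
drop 2:e onto {1:e}
drop 3:c onto {0:c}
drop 4:e onto {2:e}
ground layer = {0:c, 1:e}
drop-orders for the pieces not yet dropped (sum over which currently-grounded one goes next):
  1 to go: {3} 1  {4} 1
  2 to go: {0,3} 1  {2,4} 1  {3,4} 2
  3 to go: {0,3,4} 3  {1,2,4} 1  {2,3,4} 3
  if 0:c drops first: 4 orders
  if 1:e drops first: 6 orders
heap linearizations: 10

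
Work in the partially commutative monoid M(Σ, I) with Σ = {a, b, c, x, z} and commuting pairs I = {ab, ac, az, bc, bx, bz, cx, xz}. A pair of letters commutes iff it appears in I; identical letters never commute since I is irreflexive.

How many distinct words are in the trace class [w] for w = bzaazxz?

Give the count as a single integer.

140

piece 0:b — minimal
piece 1:z — minimal
piece 2:a — minimal
piece 3:a rests on {2:a}
piece 4:z rests on {1:z}
piece 5:x rests on {3:a}
piece 6:z rests on {4:z}
minimal pieces: {0:b, 1:z, 2:a}
ways to finish when only these pieces remain (= sum over removing one remaining piece with nothing left below it):
  1 left: {0}→1  {5}→1  {6}→1
  2 left: {0,5}→2  {0,6}→2  {3,5}→1  {4,6}→1  {5,6}→2
  3 left: {0,3,5}→3  {0,4,6}→3  {0,5,6}→6  {1,4,6}→1  {2,3,5}→1  {3,5,6}→3  {4,5,6}→3
  4 left: {0,1,4,6}→4  {0,2,3,5}→4  {0,3,5,6}→12  {0,4,5,6}→12  {1,4,5,6}→4  {2,3,5,6}→4  {3,4,5,6}→6
  5 left: {0,1,4,5,6}→20  {0,2,3,5,6}→20  {0,3,4,5,6}→30  {1,3,4,5,6}→10  {2,3,4,5,6}→10
  placing 0:b first → 20 extensions
  placing 1:z first → 60 extensions
  placing 2:a first → 60 extensions
total linear extensions = 140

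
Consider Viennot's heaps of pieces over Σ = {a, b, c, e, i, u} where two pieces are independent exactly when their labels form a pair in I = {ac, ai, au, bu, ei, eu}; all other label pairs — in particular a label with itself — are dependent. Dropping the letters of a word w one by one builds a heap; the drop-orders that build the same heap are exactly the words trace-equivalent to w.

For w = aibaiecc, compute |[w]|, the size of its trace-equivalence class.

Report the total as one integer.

piece 0:a — minimal
piece 1:i — minimal
piece 2:b rests on {0:a, 1:i}
piece 3:a rests on {2:b}
piece 4:i rests on {2:b}
piece 5:e rests on {3:a}
piece 6:c rests on {4:i, 5:e}
piece 7:c rests on {6:c}
minimal pieces: {0:a, 1:i}
ways to finish when only these pieces remain (= sum over removing one remaining piece with nothing left below it):
  1 left: {7}→1
  2 left: {6,7}→1
  3 left: {4,6,7}→1  {5,6,7}→1
  4 left: {3,5,6,7}→1  {4,5,6,7}→2
  5 left: {3,4,5,6,7}→3
  6 left: {2,3,4,5,6,7}→3
  placing 0:a first → 3 extensions
  placing 1:i first → 3 extensions
total linear extensions = 6

6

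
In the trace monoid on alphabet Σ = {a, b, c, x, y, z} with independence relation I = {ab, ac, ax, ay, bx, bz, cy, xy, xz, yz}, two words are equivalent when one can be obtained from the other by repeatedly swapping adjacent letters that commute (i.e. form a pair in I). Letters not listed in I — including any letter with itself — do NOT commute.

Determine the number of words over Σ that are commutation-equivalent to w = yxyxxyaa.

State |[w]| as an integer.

560

piece 0:y — minimal
piece 1:x — minimal
piece 2:y rests on {0:y}
piece 3:x rests on {1:x}
piece 4:x rests on {3:x}
piece 5:y rests on {2:y}
piece 6:a — minimal
piece 7:a rests on {6:a}
minimal pieces: {0:y, 1:x, 6:a}
ways to finish when only these pieces remain (= sum over removing one remaining piece with nothing left below it):
  1 left: {4}→1  {5}→1  {7}→1
  2 left: {2,5}→1  {3,4}→1  {4,5}→2  {4,7}→2  {5,7}→2  {6,7}→1
  3 left: {0,2,5}→1  {1,3,4}→1  {2,4,5}→3  {2,5,7}→3  {3,4,5}→3  {3,4,7}→3  {4,5,7}→6  {4,6,7}→3  {5,6,7}→3
  4 left: {0,2,4,5}→4  {0,2,5,7}→4  {1,3,4,5}→4  {1,3,4,7}→4  {2,3,4,5}→6  {2,4,5,7}→12  {2,5,6,7}→6  {3,4,5,7}→12  {3,4,6,7}→6  {4,5,6,7}→12
  5 left: {0,2,3,4,5}→10  {0,2,4,5,7}→20  {0,2,5,6,7}→10  {1,2,3,4,5}→10  {1,3,4,5,7}→20  {1,3,4,6,7}→10  {2,3,4,5,7}→30  {2,4,5,6,7}→30  {3,4,5,6,7}→30
  6 left: {0,1,2,3,4,5}→20  {0,2,3,4,5,7}→60  {0,2,4,5,6,7}→60  {1,2,3,4,5,7}→60  {1,3,4,5,6,7}→60  {2,3,4,5,6,7}→90
  placing 0:y first → 210 extensions
  placing 1:x first → 210 extensions
  placing 6:a first → 140 extensions
total linear extensions = 560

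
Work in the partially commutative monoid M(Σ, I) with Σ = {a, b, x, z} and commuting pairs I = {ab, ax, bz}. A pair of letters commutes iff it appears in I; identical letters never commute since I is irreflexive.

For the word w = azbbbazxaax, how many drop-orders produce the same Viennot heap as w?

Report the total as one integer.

drop 0:a onto floor
drop 1:z onto {0:a}
drop 2:b onto floor
drop 3:b onto {2:b}
drop 4:b onto {3:b}
drop 5:a onto {1:z}
drop 6:z onto {5:a}
drop 7:x onto {4:b, 6:z}
drop 8:a onto {6:z}
drop 9:a onto {8:a}
drop 10:x onto {7:x}
ground layer = {0:a, 2:b}
drop-orders for the pieces not yet dropped (sum over which currently-grounded one goes next):
  1 to go: {9} 1  {10} 1
  2 to go: {7,10} 1  {8,9} 1  {9,10} 2
  3 to go: {4,7,10} 1  {7,9,10} 3  {8,9,10} 3
  4 to go: {3,4,7,10} 1  {4,7,9,10} 4  {7,8,9,10} 6
  5 to go: {2,3,4,7,10} 1  {3,4,7,9,10} 5  {4,7,8,9,10} 10  {6,7,8,9,10} 6
  6 to go: {2,3,4,7,9,10} 6  {3,4,7,8,9,10} 15  {4,6,7,8,9,10} 16  {5,6,7,8,9,10} 6
  7 to go: {1,5,6,7,8,9,10} 6  {2,3,4,7,8,9,10} 21  {3,4,6,7,8,9,10} 31  {4,5,6,7,8,9,10} 22
  8 to go: {0,1,5,6,7,8,9,10} 6  {1,4,5,6,7,8,9,10} 28  {2,3,4,6,7,8,9,10} 52  {3,4,5,6,7,8,9,10} 53
  9 to go: {0,1,4,5,6,7,8,9,10} 34  {1,3,4,5,6,7,8,9,10} 81  {2,3,4,5,6,7,8,9,10} 105
  if 0:a drops first: 186 orders
  if 2:b drops first: 115 orders
heap linearizations: 301

301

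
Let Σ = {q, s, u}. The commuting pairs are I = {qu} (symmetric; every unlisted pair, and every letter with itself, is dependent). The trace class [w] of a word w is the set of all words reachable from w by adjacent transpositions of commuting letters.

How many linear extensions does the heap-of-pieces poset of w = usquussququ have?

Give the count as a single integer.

18

piece 0:u — minimal
piece 1:s rests on {0:u}
piece 2:q rests on {1:s}
piece 3:u rests on {1:s}
piece 4:u rests on {3:u}
piece 5:s rests on {2:q, 4:u}
piece 6:s rests on {5:s}
piece 7:q rests on {6:s}
piece 8:u rests on {6:s}
piece 9:q rests on {7:q}
piece 10:u rests on {8:u}
minimal pieces: {0:u}
ways to finish when only these pieces remain (= sum over removing one remaining piece with nothing left below it):
  1 left: {9}→1  {10}→1
  2 left: {7,9}→1  {8,10}→1  {9,10}→2
  3 left: {7,9,10}→3  {8,9,10}→3
  4 left: {7,8,9,10}→6
  5 left: {6,7,8,9,10}→6
  6 left: {5,6,7,8,9,10}→6
  7 left: {2,5,6,7,8,9,10}→6  {4,5,6,7,8,9,10}→6
  8 left: {2,4,5,6,7,8,9,10}→12  {3,4,5,6,7,8,9,10}→6
  9 left: {2,3,4,5,6,7,8,9,10}→18
  placing 0:u first → 18 extensions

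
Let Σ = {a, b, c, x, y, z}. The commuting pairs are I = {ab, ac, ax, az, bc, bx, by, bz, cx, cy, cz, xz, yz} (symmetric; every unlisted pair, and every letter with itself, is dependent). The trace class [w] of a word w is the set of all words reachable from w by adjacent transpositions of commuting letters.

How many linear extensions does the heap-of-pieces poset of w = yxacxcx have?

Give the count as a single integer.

84

0(y) covers ∅
1(x) covers 0:y
2(a) covers 0:y
3(c) covers ∅
4(x) covers 1:x
5(c) covers 3:c
6(x) covers 4:x
floor of heap: 0:y, 3:c
completions by unplaced set U, small U first (add the entries for U minus each lowest piece of U):
  |U|=1: {2}:1  {5}:1  {6}:1
  |U|=2: {2,5}:2  {2,6}:2  {3,5}:1  {4,6}:1  {5,6}:2
  |U|=3: {1,4,6}:1  {2,3,5}:3  {2,4,6}:3  {2,5,6}:6  {3,5,6}:3  {4,5,6}:3
  |U|=4: {1,2,4,6}:4  {1,4,5,6}:4  {2,3,5,6}:12  {2,4,5,6}:12  {3,4,5,6}:6
  |U|=5: {0,1,2,4,6}:4  {1,2,4,5,6}:20  {1,3,4,5,6}:10  {2,3,4,5,6}:30
  start at 0(y): 60
  start at 3(c): 24
sum over floor = 84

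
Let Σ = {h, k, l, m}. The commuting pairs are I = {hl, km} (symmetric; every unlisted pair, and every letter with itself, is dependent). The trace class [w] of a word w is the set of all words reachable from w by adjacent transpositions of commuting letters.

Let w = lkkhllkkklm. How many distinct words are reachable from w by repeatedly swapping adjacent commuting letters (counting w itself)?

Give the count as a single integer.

3

piece 0:l — minimal
piece 1:k rests on {0:l}
piece 2:k rests on {1:k}
piece 3:h rests on {2:k}
piece 4:l rests on {2:k}
piece 5:l rests on {4:l}
piece 6:k rests on {3:h, 5:l}
piece 7:k rests on {6:k}
piece 8:k rests on {7:k}
piece 9:l rests on {8:k}
piece 10:m rests on {9:l}
minimal pieces: {0:l}
ways to finish when only these pieces remain (= sum over removing one remaining piece with nothing left below it):
  1 left: {10}→1
  2 left: {9,10}→1
  3 left: {8,9,10}→1
  4 left: {7,8,9,10}→1
  5 left: {6,7,8,9,10}→1
  6 left: {3,6,7,8,9,10}→1  {5,6,7,8,9,10}→1
  7 left: {3,5,6,7,8,9,10}→2  {4,5,6,7,8,9,10}→1
  8 left: {3,4,5,6,7,8,9,10}→3
  9 left: {2,3,4,5,6,7,8,9,10}→3
  placing 0:l first → 3 extensions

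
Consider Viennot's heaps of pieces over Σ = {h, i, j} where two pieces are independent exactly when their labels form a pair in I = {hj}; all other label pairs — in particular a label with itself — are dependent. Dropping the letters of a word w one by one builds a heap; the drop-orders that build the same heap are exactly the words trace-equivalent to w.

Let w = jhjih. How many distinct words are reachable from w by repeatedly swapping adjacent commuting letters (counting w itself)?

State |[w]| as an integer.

0(j) covers ∅
1(h) covers ∅
2(j) covers 0:j
3(i) covers 1:h, 2:j
4(h) covers 3:i
floor of heap: 0:j, 1:h
completions by unplaced set U, small U first (add the entries for U minus each lowest piece of U):
  |U|=1: {4}:1
  |U|=2: {3,4}:1
  |U|=3: {1,3,4}:1  {2,3,4}:1
  start at 0(j): 2
  start at 1(h): 1
sum over floor = 3

3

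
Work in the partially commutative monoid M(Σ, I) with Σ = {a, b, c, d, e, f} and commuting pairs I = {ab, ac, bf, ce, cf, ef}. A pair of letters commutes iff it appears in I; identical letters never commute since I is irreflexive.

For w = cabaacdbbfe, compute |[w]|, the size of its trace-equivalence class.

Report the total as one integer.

80

piece 0:c — minimal
piece 1:a — minimal
piece 2:b rests on {0:c}
piece 3:a rests on {1:a}
piece 4:a rests on {3:a}
piece 5:c rests on {2:b}
piece 6:d rests on {4:a, 5:c}
piece 7:b rests on {6:d}
piece 8:b rests on {7:b}
piece 9:f rests on {6:d}
piece 10:e rests on {8:b}
minimal pieces: {0:c, 1:a}
ways to finish when only these pieces remain (= sum over removing one remaining piece with nothing left below it):
  1 left: {9}→1  {10}→1
  2 left: {8,10}→1  {9,10}→2
  3 left: {7,8,10}→1  {8,9,10}→3
  4 left: {7,8,9,10}→4
  5 left: {6,7,8,9,10}→4
  6 left: {4,6,7,8,9,10}→4  {5,6,7,8,9,10}→4
  7 left: {2,5,6,7,8,9,10}→4  {3,4,6,7,8,9,10}→4  {4,5,6,7,8,9,10}→8
  8 left: {0,2,5,6,7,8,9,10}→4  {1,3,4,6,7,8,9,10}→4  {2,4,5,6,7,8,9,10}→12  {3,4,5,6,7,8,9,10}→12
  9 left: {0,2,4,5,6,7,8,9,10}→16  {1,3,4,5,6,7,8,9,10}→16  {2,3,4,5,6,7,8,9,10}→24
  placing 0:c first → 40 extensions
  placing 1:a first → 40 extensions
total linear extensions = 80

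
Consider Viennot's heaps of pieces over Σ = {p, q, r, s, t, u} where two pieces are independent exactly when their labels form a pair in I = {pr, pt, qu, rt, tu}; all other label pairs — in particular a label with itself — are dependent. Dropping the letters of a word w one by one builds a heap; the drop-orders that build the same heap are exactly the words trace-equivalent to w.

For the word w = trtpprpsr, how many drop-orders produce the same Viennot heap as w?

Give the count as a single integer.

210

piece 0:t — minimal
piece 1:r — minimal
piece 2:t rests on {0:t}
piece 3:p — minimal
piece 4:p rests on {3:p}
piece 5:r rests on {1:r}
piece 6:p rests on {4:p}
piece 7:s rests on {2:t, 5:r, 6:p}
piece 8:r rests on {7:s}
minimal pieces: {0:t, 1:r, 3:p}
ways to finish when only these pieces remain (= sum over removing one remaining piece with nothing left below it):
  1 left: {8}→1
  2 left: {7,8}→1
  3 left: {2,7,8}→1  {5,7,8}→1  {6,7,8}→1
  4 left: {0,2,7,8}→1  {1,5,7,8}→1  {2,5,7,8}→2  {2,6,7,8}→2  {4,6,7,8}→1  {5,6,7,8}→2
  5 left: {0,2,5,7,8}→3  {0,2,6,7,8}→3  {1,2,5,7,8}→3  {1,5,6,7,8}→3  {2,4,6,7,8}→3  {2,5,6,7,8}→6  {3,4,6,7,8}→1  {4,5,6,7,8}→3
  6 left: {0,1,2,5,7,8}→6  {0,2,4,6,7,8}→6  {0,2,5,6,7,8}→12  {1,2,5,6,7,8}→12  {1,4,5,6,7,8}→6  {2,3,4,6,7,8}→4  {2,4,5,6,7,8}→12  {3,4,5,6,7,8}→4
  7 left: {0,1,2,5,6,7,8}→30  {0,2,3,4,6,7,8}→10  {0,2,4,5,6,7,8}→30  {1,2,4,5,6,7,8}→30  {1,3,4,5,6,7,8}→10  {2,3,4,5,6,7,8}→20
  placing 0:t first → 60 extensions
  placing 1:r first → 60 extensions
  placing 3:p first → 90 extensions
total linear extensions = 210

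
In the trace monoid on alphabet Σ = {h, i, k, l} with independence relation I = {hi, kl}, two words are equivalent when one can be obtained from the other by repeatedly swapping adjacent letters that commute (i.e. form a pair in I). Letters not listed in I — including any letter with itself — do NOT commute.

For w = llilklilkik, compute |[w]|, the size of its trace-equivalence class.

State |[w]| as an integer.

piece 0:l — minimal
piece 1:l rests on {0:l}
piece 2:i rests on {1:l}
piece 3:l rests on {2:i}
piece 4:k rests on {2:i}
piece 5:l rests on {3:l}
piece 6:i rests on {4:k, 5:l}
piece 7:l rests on {6:i}
piece 8:k rests on {6:i}
piece 9:i rests on {7:l, 8:k}
piece 10:k rests on {9:i}
minimal pieces: {0:l}
ways to finish when only these pieces remain (= sum over removing one remaining piece with nothing left below it):
  1 left: {10}→1
  2 left: {9,10}→1
  3 left: {7,9,10}→1  {8,9,10}→1
  4 left: {7,8,9,10}→2
  5 left: {6,7,8,9,10}→2
  6 left: {4,6,7,8,9,10}→2  {5,6,7,8,9,10}→2
  7 left: {3,5,6,7,8,9,10}→2  {4,5,6,7,8,9,10}→4
  8 left: {3,4,5,6,7,8,9,10}→6
  9 left: {2,3,4,5,6,7,8,9,10}→6
  placing 0:l first → 6 extensions

6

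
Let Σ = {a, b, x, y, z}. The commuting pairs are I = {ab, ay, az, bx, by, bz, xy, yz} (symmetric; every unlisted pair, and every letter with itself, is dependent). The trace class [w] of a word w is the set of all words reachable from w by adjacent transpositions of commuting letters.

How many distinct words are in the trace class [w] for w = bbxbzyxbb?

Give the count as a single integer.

504

0(b) covers ∅
1(b) covers 0:b
2(x) covers ∅
3(b) covers 1:b
4(z) covers 2:x
5(y) covers ∅
6(x) covers 4:z
7(b) covers 3:b
8(b) covers 7:b
floor of heap: 0:b, 2:x, 5:y
completions by unplaced set U, small U first (add the entries for U minus each lowest piece of U):
  |U|=1: {5}:1  {6}:1  {8}:1
  |U|=2: {4,6}:1  {5,6}:2  {5,8}:2  {6,8}:2  {7,8}:1
  |U|=3: {2,4,6}:1  {3,7,8}:1  {4,5,6}:3  {4,6,8}:3  {5,6,8}:6  {5,7,8}:3  {6,7,8}:3
  |U|=4: {1,3,7,8}:1  {2,4,5,6}:4  {2,4,6,8}:4  {3,5,7,8}:4  {3,6,7,8}:4  {4,5,6,8}:12  {4,6,7,8}:6  {5,6,7,8}:12
  |U|=5: {0,1,3,7,8}:1  {1,3,5,7,8}:5  {1,3,6,7,8}:5  {2,4,5,6,8}:20  {2,4,6,7,8}:10  {3,4,6,7,8}:10  {3,5,6,7,8}:20  {4,5,6,7,8}:30
  |U|=6: {0,1,3,5,7,8}:6  {0,1,3,6,7,8}:6  {1,3,4,6,7,8}:15  {1,3,5,6,7,8}:30  {2,3,4,6,7,8}:20  {2,4,5,6,7,8}:60  {3,4,5,6,7,8}:60
  |U|=7: {0,1,3,4,6,7,8}:21  {0,1,3,5,6,7,8}:42  {1,2,3,4,6,7,8}:35  {1,3,4,5,6,7,8}:105  {2,3,4,5,6,7,8}:140
  start at 0(b): 280
  start at 2(x): 168
  start at 5(y): 56
sum over floor = 504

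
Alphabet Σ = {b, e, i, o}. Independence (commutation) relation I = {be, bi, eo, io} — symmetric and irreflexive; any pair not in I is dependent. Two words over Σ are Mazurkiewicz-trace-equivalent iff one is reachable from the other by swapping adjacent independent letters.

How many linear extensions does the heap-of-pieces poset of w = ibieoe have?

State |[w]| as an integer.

15

piece 0:i — minimal
piece 1:b — minimal
piece 2:i rests on {0:i}
piece 3:e rests on {2:i}
piece 4:o rests on {1:b}
piece 5:e rests on {3:e}
minimal pieces: {0:i, 1:b}
ways to finish when only these pieces remain (= sum over removing one remaining piece with nothing left below it):
  1 left: {4}→1  {5}→1
  2 left: {1,4}→1  {3,5}→1  {4,5}→2
  3 left: {1,4,5}→3  {2,3,5}→1  {3,4,5}→3
  4 left: {0,2,3,5}→1  {1,3,4,5}→6  {2,3,4,5}→4
  placing 0:i first → 10 extensions
  placing 1:b first → 5 extensions
total linear extensions = 15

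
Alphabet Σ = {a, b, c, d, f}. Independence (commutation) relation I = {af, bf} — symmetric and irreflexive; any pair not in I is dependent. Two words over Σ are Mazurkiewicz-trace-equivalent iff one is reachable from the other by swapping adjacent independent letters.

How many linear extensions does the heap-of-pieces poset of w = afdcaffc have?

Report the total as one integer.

0(a) covers ∅
1(f) covers ∅
2(d) covers 0:a, 1:f
3(c) covers 2:d
4(a) covers 3:c
5(f) covers 3:c
6(f) covers 5:f
7(c) covers 4:a, 6:f
floor of heap: 0:a, 1:f
completions by unplaced set U, small U first (add the entries for U minus each lowest piece of U):
  |U|=1: {7}:1
  |U|=2: {4,7}:1  {6,7}:1
  |U|=3: {4,6,7}:2  {5,6,7}:1
  |U|=4: {4,5,6,7}:3
  |U|=5: {3,4,5,6,7}:3
  |U|=6: {2,3,4,5,6,7}:3
  start at 0(a): 3
  start at 1(f): 3
sum over floor = 6

6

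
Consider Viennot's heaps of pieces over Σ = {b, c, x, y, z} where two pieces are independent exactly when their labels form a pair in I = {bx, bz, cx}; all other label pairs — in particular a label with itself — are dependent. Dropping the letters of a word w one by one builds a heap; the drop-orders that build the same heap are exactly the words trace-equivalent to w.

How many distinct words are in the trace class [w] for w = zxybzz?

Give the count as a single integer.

0(z) covers ∅
1(x) covers 0:z
2(y) covers 1:x
3(b) covers 2:y
4(z) covers 2:y
5(z) covers 4:z
floor of heap: 0:z
completions by unplaced set U, small U first (add the entries for U minus each lowest piece of U):
  |U|=1: {3}:1  {5}:1
  |U|=2: {3,5}:2  {4,5}:1
  |U|=3: {3,4,5}:3
  |U|=4: {2,3,4,5}:3
  start at 0(z): 3

3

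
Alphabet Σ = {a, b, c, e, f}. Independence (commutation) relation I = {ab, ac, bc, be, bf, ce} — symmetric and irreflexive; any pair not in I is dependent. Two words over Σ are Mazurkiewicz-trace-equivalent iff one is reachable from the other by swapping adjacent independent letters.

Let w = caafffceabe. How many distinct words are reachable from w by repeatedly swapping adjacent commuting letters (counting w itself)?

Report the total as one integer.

132

0(c) covers ∅
1(a) covers ∅
2(a) covers 1:a
3(f) covers 0:c, 2:a
4(f) covers 3:f
5(f) covers 4:f
6(c) covers 5:f
7(e) covers 5:f
8(a) covers 7:e
9(b) covers ∅
10(e) covers 8:a
floor of heap: 0:c, 1:a, 9:b
completions by unplaced set U, small U first (add the entries for U minus each lowest piece of U):
  |U|=1: {6}:1  {9}:1  {10}:1
  |U|=2: {6,9}:2  {6,10}:2  {8,10}:1  {9,10}:2
  |U|=3: {6,8,10}:3  {6,9,10}:6  {7,8,10}:1  {8,9,10}:3
  |U|=4: {6,7,8,10}:4  {6,8,9,10}:12  {7,8,9,10}:4
  |U|=5: {5,6,7,8,10}:4  {6,7,8,9,10}:20
  |U|=6: {4,5,6,7,8,10}:4  {5,6,7,8,9,10}:24
  |U|=7: {3,4,5,6,7,8,10}:4  {4,5,6,7,8,9,10}:28
  |U|=8: {0,3,4,5,6,7,8,10}:4  {2,3,4,5,6,7,8,10}:4  {3,4,5,6,7,8,9,10}:32
  |U|=9: {0,2,3,4,5,6,7,8,10}:8  {0,3,4,5,6,7,8,9,10}:36  {1,2,3,4,5,6,7,8,10}:4  {2,3,4,5,6,7,8,9,10}:36
  start at 0(c): 40
  start at 1(a): 80
  start at 9(b): 12
sum over floor = 132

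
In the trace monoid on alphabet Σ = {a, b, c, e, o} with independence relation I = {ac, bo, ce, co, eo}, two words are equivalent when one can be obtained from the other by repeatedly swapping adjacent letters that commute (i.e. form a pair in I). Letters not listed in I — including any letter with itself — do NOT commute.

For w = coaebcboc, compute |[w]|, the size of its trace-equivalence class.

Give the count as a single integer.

26

drop 0:c onto floor
drop 1:o onto floor
drop 2:a onto {1:o}
drop 3:e onto {2:a}
drop 4:b onto {0:c, 3:e}
drop 5:c onto {4:b}
drop 6:b onto {5:c}
drop 7:o onto {2:a}
drop 8:c onto {6:b}
ground layer = {0:c, 1:o}
drop-orders for the pieces not yet dropped (sum over which currently-grounded one goes next):
  1 to go: {7} 1  {8} 1
  2 to go: {6,8} 1  {7,8} 2
  3 to go: {5,6,8} 1  {6,7,8} 3
  4 to go: {4,5,6,8} 1  {5,6,7,8} 4
  5 to go: {0,4,5,6,8} 1  {3,4,5,6,8} 1  {4,5,6,7,8} 5
  6 to go: {0,3,4,5,6,8} 2  {0,4,5,6,7,8} 6  {3,4,5,6,7,8} 6
  7 to go: {0,3,4,5,6,7,8} 14  {2,3,4,5,6,7,8} 6
  if 0:c drops first: 6 orders
  if 1:o drops first: 20 orders
heap linearizations: 26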